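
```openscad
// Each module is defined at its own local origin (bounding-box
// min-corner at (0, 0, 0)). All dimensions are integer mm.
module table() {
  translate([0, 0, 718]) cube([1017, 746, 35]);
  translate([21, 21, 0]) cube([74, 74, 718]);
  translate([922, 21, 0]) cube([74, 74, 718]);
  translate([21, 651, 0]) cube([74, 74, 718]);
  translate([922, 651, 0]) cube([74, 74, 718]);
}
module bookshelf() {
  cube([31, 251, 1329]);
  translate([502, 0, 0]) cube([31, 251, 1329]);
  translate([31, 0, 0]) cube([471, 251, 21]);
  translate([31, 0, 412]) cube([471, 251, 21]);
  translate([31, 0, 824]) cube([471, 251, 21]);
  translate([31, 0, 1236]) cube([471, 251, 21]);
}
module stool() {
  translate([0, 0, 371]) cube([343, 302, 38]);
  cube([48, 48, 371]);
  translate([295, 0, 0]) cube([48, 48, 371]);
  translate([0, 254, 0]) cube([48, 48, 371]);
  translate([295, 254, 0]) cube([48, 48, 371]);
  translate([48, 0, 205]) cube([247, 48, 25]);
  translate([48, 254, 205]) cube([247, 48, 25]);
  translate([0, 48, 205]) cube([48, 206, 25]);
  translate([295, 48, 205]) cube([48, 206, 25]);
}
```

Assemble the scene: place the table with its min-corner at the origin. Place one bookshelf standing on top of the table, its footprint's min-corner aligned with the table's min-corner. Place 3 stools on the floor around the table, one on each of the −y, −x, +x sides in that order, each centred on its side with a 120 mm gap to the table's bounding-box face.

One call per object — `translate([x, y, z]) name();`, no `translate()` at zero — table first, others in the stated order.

table();
translate([0, 0, 753]) bookshelf();
translate([337, -422, 0]) stool();
translate([-463, 222, 0]) stool();
translate([1137, 222, 0]) stool();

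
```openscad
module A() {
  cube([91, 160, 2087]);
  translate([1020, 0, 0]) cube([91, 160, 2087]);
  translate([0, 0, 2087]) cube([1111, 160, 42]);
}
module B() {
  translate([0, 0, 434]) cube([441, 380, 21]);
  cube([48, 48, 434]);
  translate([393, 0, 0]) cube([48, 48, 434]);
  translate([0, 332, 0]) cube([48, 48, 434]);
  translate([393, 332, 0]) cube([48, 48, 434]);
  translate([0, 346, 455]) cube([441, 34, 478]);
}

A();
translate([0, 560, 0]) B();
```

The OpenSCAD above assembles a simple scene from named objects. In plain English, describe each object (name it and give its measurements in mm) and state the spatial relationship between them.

A is a door frame. The clear opening is 929 mm wide and 2087 mm high. Two 91 mm wide jambs, 160 mm deep, stand either side of the opening from the floor to the top of the opening. A 42 mm thick head sits across the top of both jambs, spanning the full outside width of the frame.

B is a chair: 441×380 mm seat, 21 mm thick, top at z = 455 mm, on four 48 mm square corner legs flush with the seat edges. A 34 mm thick backrest slab spans the full seat width, extending 478 mm above the seat top, its back face flush with the seat's +y edge.

The chair is on the floor beside the door frame on its +y side.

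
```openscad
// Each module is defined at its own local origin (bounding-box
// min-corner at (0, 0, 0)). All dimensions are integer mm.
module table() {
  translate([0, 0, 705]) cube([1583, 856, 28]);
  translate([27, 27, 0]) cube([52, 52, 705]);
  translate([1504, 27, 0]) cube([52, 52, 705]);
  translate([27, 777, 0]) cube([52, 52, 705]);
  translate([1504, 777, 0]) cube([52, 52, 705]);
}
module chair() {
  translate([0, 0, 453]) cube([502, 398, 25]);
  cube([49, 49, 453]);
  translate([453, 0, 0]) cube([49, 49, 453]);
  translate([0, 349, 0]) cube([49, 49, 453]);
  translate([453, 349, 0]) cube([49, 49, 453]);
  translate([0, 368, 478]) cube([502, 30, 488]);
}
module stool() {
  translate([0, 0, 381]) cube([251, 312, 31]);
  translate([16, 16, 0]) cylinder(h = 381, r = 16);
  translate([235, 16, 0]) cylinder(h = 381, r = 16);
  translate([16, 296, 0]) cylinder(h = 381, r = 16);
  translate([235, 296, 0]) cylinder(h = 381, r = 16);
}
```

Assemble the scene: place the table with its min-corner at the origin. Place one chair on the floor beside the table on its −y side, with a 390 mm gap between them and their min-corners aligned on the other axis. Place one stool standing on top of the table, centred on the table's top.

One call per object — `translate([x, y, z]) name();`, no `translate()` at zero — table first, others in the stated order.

table();
translate([0, -788, 0]) chair();
translate([666, 272, 733]) stool();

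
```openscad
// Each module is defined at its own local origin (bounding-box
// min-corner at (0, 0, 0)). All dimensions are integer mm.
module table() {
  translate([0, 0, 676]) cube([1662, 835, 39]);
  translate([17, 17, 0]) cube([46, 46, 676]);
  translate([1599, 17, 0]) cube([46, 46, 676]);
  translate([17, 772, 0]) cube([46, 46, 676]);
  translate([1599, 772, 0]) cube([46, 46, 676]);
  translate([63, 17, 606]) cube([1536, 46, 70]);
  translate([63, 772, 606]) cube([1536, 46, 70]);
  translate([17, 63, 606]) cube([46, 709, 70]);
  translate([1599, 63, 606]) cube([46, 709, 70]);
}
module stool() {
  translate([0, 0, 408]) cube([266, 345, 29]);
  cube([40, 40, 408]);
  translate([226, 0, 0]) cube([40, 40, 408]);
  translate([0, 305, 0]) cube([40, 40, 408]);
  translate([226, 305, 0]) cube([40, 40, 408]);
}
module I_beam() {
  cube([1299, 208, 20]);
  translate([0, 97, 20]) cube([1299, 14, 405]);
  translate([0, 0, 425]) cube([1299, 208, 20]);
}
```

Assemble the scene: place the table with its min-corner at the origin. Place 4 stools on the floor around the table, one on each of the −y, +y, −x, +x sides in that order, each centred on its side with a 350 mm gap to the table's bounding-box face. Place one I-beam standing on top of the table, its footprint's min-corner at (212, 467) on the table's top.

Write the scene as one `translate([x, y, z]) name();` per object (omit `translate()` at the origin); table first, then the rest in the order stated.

table();
translate([698, -695, 0]) stool();
translate([698, 1185, 0]) stool();
translate([-616, 245, 0]) stool();
translate([2012, 245, 0]) stool();
translate([212, 467, 715]) I_beam();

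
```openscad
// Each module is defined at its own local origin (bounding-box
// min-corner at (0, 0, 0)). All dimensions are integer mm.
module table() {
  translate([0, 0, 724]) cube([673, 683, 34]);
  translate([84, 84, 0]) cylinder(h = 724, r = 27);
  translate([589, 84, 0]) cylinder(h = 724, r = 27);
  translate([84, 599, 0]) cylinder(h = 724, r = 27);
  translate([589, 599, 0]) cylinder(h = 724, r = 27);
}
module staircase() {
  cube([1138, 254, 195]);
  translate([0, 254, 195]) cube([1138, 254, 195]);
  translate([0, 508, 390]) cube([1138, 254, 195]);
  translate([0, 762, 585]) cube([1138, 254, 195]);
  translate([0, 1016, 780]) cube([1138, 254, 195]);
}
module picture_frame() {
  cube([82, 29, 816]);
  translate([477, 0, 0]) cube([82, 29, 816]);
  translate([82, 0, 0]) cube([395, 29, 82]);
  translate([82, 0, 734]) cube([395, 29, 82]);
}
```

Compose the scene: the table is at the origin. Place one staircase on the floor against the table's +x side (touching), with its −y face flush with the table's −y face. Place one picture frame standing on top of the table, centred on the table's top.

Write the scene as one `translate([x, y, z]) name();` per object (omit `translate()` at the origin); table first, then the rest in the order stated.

table();
translate([673, 0, 0]) staircase();
translate([57, 327, 758]) picture_frame();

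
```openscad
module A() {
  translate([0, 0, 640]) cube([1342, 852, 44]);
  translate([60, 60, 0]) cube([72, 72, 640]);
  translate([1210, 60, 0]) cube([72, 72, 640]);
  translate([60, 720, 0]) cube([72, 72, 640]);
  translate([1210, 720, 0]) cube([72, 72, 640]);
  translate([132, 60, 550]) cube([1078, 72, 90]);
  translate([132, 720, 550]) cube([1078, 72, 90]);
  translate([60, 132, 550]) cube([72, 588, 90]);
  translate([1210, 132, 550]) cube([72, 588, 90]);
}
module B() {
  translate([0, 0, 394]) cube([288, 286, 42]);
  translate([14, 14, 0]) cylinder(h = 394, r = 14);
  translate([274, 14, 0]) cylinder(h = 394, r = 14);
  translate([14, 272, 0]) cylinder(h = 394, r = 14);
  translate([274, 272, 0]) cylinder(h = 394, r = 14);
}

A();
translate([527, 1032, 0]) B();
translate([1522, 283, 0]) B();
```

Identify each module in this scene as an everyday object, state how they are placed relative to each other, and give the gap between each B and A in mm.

Each stool's nearest face is 180 mm from the table's bounding box.

A is a table. B is a stool. Two stools sit around the table at the +y, +x sides. The gap between each stool and the table is 180 mm.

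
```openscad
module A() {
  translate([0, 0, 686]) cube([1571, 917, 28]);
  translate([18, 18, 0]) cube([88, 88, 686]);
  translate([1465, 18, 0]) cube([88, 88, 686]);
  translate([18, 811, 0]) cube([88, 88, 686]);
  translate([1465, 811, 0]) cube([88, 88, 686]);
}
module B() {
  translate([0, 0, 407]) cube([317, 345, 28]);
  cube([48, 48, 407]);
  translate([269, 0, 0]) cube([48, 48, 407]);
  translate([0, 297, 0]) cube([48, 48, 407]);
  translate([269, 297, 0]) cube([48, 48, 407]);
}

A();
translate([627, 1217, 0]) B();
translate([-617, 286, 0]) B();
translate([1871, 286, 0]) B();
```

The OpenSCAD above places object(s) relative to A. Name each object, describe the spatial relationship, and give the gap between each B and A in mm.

Each stool's nearest face is 300 mm from the table's bounding box.

A is a table. B is a stool. Three stools sit around the table at the +y, −x, +x sides. The gap between each stool and the table is 300 mm.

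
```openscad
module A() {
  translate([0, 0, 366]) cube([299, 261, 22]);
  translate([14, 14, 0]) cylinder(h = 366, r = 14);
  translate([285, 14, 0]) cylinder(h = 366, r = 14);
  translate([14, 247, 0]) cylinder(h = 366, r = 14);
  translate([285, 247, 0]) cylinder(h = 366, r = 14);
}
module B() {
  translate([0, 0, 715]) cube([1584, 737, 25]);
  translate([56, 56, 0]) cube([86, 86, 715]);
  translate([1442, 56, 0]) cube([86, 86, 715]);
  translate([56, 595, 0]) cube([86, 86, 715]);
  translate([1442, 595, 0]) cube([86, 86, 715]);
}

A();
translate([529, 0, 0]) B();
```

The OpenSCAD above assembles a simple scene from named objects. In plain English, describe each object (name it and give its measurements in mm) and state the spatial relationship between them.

A is a four-legged stool. The seat is 299×261 mm, 22 mm thick, top at z = 388 mm. It stands on four round legs, each 28 mm in diameter, from z = 0 to the seat underside, each leg's axis is inset half a diameter from the nearest pair of seat edges (so the leg's bounding box is flush with the corner).

B is a rectangular dining table. The top is 1584×737×25 mm with its upper surface at z = 740 mm. It stands on four 86×86 mm square legs, each inset 56 mm from the nearest pair of top edges, running from the floor to the underside of the top.

The table is on the floor beside the stool on its +x side.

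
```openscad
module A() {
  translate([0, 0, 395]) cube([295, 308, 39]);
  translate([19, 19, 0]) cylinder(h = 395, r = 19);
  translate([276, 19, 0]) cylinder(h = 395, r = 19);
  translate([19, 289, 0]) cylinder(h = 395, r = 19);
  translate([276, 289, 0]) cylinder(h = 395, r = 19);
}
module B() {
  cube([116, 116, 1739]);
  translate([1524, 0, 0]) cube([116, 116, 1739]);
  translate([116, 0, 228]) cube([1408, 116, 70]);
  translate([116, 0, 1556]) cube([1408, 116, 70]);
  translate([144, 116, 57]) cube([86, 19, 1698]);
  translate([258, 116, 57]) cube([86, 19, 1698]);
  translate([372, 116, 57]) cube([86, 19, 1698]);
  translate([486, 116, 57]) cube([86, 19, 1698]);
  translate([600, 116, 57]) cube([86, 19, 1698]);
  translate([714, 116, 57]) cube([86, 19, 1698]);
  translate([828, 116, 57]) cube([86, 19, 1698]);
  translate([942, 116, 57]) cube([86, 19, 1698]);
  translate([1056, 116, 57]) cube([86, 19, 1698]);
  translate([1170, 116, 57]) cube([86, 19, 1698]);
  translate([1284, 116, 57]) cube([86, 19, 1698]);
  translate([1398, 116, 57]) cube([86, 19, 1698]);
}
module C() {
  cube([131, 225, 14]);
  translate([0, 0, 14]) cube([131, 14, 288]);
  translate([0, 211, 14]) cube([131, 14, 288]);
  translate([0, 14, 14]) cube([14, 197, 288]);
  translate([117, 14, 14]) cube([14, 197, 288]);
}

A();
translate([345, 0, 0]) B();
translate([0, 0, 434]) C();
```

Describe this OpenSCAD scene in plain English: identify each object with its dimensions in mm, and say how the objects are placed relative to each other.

A is a four-legged stool. The seat is 295×308 mm, 39 mm thick, top at z = 434 mm. It stands on four round legs, each 38 mm in diameter, from z = 0 to the seat underside, each leg's axis is inset half a diameter from the nearest pair of seat edges (so the leg's bounding box is flush with the corner).

B is a fence section. Two 116×116 mm posts, 1739 mm tall, stand on the floor with a clear span of 1408 mm between their inner faces. Two horizontal rails of 116×70 mm section span the gap between the posts with their undersides at z = 228 mm and z = 1556 mm, flush with the posts' −y face. 12 pickets, each 86 mm wide, 19 mm thick and 1698 mm tall, are fixed to the +y face of the rails with their bottoms at z = 57 mm, evenly spaced across the span with equal gaps (rounded down to the nearest mm) at the −x end and between each pair — any rounding remainder accumulates at the +x end.

C is an open-topped rectangular box: outside dimensions 131×225×302 mm, with a uniform wall and base thickness of 14 mm. The base is a full 131×225 slab on the floor; four walls sit on top of the base. The front and back walls (the −y and +y sides) span the full width; the two side walls fit between them.

The fence section is on the floor beside the stool on its +x side. The open box is on top of the stool.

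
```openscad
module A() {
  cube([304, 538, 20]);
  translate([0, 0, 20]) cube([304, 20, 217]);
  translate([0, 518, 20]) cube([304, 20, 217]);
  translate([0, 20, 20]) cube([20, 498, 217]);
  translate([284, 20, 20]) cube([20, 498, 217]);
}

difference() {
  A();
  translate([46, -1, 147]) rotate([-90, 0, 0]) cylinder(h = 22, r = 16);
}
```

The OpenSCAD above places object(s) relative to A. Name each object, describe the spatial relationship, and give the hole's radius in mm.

The subtracted cylinder has r = 16 mm.

A is an open box. The open box has a circular hole through its front wall. The hole's radius is 16 mm.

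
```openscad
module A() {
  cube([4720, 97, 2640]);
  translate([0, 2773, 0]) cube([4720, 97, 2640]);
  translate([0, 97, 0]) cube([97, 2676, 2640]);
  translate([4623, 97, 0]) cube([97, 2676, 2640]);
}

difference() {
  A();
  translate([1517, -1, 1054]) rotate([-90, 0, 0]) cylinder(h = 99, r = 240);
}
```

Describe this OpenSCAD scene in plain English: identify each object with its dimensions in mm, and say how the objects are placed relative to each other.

A is the wall frame of a small rectangular building: four walls, each 2640 mm tall and 97 mm thick, enclosing a footprint 4720 mm (x) by 2870 mm (y) outside-to-outside, with no floor or roof. The front and back walls (the −y and +y sides) span the full width; the two side walls fit between them.

The house frame has a circular hole of radius 240 mm through its front wall, centred at (x = 1517, z = 1054).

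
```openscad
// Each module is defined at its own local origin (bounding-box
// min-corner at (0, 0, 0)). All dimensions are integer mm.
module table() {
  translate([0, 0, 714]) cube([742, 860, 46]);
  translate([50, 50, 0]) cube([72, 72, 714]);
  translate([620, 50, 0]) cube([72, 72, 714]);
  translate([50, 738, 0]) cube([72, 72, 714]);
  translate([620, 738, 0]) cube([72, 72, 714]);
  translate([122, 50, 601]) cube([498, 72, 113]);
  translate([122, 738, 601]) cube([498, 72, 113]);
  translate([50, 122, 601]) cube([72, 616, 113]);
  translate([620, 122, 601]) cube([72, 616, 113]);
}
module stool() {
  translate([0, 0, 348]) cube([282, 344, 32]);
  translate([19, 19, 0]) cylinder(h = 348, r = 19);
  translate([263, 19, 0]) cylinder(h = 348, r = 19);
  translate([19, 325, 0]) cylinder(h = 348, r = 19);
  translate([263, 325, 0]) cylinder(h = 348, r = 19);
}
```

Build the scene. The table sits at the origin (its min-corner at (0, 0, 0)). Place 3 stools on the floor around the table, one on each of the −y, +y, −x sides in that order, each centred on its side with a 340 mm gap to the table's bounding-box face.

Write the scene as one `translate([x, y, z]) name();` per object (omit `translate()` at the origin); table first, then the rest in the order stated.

table();
translate([230, -684, 0]) stool();
translate([230, 1200, 0]) stool();
translate([-622, 258, 0]) stool();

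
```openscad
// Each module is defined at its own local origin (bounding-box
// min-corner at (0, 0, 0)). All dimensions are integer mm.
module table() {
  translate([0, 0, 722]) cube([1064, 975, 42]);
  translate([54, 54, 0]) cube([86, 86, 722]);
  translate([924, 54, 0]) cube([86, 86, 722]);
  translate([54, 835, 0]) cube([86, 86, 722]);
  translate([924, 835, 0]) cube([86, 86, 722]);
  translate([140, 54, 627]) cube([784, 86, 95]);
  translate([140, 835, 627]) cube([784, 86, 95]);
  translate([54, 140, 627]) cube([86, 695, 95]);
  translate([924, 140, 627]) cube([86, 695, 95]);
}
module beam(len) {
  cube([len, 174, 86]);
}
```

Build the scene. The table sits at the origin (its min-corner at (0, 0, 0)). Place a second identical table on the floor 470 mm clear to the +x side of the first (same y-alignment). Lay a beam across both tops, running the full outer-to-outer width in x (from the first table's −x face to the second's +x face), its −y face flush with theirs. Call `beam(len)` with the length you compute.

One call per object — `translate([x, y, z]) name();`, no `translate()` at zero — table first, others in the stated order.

table();
translate([1534, 0, 0]) table();
translate([0, 0, 764]) beam(2598);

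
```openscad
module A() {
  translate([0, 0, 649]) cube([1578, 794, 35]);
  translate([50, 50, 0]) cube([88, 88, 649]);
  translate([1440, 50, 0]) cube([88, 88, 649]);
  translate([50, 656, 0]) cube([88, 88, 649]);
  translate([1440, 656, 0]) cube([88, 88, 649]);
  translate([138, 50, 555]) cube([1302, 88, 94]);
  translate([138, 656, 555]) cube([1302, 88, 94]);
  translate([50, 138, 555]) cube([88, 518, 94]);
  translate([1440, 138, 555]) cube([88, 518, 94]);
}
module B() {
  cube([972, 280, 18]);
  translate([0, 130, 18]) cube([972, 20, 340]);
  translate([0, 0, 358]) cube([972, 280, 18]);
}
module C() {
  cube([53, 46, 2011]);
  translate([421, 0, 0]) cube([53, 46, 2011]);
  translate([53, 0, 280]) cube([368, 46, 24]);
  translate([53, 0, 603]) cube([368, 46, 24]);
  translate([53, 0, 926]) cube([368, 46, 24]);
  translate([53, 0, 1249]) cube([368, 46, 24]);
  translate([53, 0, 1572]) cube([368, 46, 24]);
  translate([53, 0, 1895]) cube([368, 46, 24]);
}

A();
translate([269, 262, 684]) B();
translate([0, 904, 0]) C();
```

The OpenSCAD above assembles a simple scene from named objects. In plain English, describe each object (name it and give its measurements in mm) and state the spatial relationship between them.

A is a table with a 1578×794 mm rectangular top, 35 mm thick, top surface at z = 684 mm, supported by four 88×88 mm square legs, each inset 50 mm from the nearest pair of top edges, running from the floor. Four apron rails, 88 mm thick and 94 mm tall, run between adjacent legs with their top edges flush with the underside of the top and their outer faces flush with the legs' outer faces.

B is an I-beam lying along x, 972 mm long. Overall section height 376 mm. Two flanges 280 mm wide (y) and 18 mm thick, one on the floor and one at the top; a web 20 mm thick runs between them, centred on the flange width.

C is a straight ladder. Two 53×46 mm vertical rails, 2011 mm tall, stand 474 mm apart (outside-to-outside) with their front faces coplanar on the −y side. 6 rungs, each 46 mm deep and 24 mm tall, span between the inner faces of the rails, front faces flush with the rails. The lowest rung's underside is at z = 280 mm and rungs are spaced 323 mm apart (underside to underside).

The I-beam is on top of the table. The ladder is on the floor beside the table on its +y side.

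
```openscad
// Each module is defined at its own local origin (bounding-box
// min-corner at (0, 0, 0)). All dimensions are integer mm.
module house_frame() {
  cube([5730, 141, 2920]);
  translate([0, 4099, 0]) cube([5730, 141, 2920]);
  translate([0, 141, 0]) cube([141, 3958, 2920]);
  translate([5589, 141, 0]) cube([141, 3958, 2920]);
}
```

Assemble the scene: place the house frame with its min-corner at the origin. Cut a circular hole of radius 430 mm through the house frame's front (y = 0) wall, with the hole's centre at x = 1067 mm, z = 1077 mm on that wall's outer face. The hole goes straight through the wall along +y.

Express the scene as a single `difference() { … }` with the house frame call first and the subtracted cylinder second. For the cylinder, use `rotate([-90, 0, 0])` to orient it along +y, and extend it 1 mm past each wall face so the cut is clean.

difference() {
  house_frame();
  translate([1067, -1, 1077]) rotate([-90, 0, 0]) cylinder(h = 143, r = 430);
}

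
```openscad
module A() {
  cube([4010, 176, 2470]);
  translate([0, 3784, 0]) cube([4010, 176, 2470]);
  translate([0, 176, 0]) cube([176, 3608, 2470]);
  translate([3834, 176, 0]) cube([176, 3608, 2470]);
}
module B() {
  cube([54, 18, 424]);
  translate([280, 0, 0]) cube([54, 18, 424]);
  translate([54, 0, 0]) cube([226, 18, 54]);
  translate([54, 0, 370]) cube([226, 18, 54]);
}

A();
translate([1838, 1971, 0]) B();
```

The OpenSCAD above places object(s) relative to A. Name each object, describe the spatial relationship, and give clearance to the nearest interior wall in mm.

A is a house frame. B is a picture frame. The picture frame sits inside the house frame, centred. The clearance to the nearest interior wall is 1662 mm.

Clearances: x = 1662, y = 1795; minimum 1662 mm.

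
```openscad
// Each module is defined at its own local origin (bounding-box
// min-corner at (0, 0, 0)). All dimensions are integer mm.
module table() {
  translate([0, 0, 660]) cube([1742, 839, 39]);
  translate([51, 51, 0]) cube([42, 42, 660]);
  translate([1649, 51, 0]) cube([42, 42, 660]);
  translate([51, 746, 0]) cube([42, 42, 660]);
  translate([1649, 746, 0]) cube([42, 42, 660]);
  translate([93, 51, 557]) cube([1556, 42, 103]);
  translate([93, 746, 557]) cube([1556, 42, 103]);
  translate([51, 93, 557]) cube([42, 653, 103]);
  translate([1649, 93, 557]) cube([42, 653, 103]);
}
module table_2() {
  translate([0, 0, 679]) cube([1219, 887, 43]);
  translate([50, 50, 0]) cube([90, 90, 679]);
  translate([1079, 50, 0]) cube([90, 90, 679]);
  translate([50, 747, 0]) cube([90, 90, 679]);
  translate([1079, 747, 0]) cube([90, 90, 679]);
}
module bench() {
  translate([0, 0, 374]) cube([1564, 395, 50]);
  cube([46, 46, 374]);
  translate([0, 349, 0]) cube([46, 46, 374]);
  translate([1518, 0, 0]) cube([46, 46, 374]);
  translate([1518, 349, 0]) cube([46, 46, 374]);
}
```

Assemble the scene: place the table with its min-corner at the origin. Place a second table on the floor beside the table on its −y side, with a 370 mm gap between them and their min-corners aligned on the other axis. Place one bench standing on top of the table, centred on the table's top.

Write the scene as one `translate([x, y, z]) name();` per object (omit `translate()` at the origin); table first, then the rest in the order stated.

table();
translate([0, -1257, 0]) table_2();
translate([89, 222, 699]) bench();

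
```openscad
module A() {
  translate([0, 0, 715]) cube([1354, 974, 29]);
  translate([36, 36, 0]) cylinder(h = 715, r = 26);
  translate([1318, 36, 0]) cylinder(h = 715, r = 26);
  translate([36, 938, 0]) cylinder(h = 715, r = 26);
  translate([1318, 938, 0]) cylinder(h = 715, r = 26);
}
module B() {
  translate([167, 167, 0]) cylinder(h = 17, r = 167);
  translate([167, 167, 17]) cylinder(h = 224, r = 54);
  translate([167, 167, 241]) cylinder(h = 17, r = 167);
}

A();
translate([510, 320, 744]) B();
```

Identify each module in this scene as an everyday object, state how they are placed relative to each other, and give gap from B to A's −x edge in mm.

A is a table. B is a spool. The spool is on top of the table, centred. The gap from the spool to the table's −x edge is 510 mm.

The spool's min-x is at 510; the table's min-x is 0; gap = 510 mm.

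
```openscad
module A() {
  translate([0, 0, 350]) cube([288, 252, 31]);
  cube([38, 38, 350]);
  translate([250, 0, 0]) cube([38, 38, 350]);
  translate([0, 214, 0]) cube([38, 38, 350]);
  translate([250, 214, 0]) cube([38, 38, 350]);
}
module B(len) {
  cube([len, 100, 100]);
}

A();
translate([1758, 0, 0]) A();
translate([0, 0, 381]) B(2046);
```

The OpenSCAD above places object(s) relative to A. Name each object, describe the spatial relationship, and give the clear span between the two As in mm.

Second stool starts at x = 1758; first ends at x = 288; clear span = 1758 − 288 = 1470 mm.

A is a stool. B is a beam. A beam spans the tops of two stools. The clear span between the two stools is 1470 mm.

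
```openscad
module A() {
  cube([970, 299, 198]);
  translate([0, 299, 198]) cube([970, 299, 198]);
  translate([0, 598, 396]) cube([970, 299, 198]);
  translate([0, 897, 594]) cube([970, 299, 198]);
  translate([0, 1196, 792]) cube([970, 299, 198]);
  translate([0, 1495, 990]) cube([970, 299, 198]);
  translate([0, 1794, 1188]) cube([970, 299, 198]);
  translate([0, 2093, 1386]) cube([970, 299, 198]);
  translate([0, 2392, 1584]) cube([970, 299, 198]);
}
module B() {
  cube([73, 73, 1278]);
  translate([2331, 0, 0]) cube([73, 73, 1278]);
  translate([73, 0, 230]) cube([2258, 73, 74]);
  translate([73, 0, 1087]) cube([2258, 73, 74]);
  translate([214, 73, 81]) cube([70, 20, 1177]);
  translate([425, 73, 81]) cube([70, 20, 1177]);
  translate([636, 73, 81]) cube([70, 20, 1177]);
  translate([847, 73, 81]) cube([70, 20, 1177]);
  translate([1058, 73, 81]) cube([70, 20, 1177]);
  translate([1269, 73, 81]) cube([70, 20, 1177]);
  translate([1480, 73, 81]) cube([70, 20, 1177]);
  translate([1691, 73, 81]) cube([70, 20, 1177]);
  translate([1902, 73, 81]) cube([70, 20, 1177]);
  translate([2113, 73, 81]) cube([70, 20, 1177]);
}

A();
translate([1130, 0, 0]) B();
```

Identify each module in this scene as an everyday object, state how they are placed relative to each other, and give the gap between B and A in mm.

A is a staircase. B is a fence section. The fence section is on the floor beside the staircase on its +x side. The gap between the fence section and the staircase is 160 mm.

The fence section's nearest face is 160 mm from the staircase's +x face.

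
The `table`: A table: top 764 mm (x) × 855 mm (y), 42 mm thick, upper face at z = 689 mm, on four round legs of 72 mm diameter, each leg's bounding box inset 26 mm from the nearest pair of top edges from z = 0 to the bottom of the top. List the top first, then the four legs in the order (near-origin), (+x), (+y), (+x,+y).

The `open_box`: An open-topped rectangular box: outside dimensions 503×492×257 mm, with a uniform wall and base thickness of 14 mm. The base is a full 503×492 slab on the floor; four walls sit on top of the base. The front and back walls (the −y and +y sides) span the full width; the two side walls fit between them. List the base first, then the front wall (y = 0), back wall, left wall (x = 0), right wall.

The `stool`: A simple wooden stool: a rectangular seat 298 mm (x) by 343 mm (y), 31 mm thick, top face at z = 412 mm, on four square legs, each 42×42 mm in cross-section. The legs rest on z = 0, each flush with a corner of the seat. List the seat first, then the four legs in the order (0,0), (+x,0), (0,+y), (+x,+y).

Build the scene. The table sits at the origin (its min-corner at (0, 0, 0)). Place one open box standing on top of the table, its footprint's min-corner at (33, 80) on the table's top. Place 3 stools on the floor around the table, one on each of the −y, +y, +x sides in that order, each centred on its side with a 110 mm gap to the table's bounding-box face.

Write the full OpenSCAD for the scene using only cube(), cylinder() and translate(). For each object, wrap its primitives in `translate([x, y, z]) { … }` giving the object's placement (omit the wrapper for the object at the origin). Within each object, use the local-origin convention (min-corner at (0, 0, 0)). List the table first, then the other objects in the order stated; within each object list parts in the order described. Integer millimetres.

translate([0, 0, 647]) cube([764, 855, 42]);
translate([62, 62, 0]) cylinder(h = 647, r = 36);
translate([702, 62, 0]) cylinder(h = 647, r = 36);
translate([62, 793, 0]) cylinder(h = 647, r = 36);
translate([702, 793, 0]) cylinder(h = 647, r = 36);
translate([33, 80, 689]) {
  cube([503, 492, 14]);
  translate([0, 0, 14]) cube([503, 14, 243]);
  translate([0, 478, 14]) cube([503, 14, 243]);
  translate([0, 14, 14]) cube([14, 464, 243]);
  translate([489, 14, 14]) cube([14, 464, 243]);
}
translate([233, -453, 0]) {
  translate([0, 0, 381]) cube([298, 343, 31]);
  cube([42, 42, 381]);
  translate([256, 0, 0]) cube([42, 42, 381]);
  translate([0, 301, 0]) cube([42, 42, 381]);
  translate([256, 301, 0]) cube([42, 42, 381]);
}
translate([233, 965, 0]) {
  translate([0, 0, 381]) cube([298, 343, 31]);
  cube([42, 42, 381]);
  translate([256, 0, 0]) cube([42, 42, 381]);
  translate([0, 301, 0]) cube([42, 42, 381]);
  translate([256, 301, 0]) cube([42, 42, 381]);
}
translate([874, 256, 0]) {
  translate([0, 0, 381]) cube([298, 343, 31]);
  cube([42, 42, 381]);
  translate([256, 0, 0]) cube([42, 42, 381]);
  translate([0, 301, 0]) cube([42, 42, 381]);
  translate([256, 301, 0]) cube([42, 42, 381]);
}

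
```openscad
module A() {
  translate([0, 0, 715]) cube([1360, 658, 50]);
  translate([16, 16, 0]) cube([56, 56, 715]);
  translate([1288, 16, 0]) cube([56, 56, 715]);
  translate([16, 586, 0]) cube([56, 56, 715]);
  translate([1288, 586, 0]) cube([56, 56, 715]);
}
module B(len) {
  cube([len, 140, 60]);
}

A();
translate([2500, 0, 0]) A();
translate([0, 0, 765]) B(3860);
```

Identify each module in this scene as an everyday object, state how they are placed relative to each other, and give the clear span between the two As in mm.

A is a table. B is a beam. A beam spans the tops of two tables. The clear span between the two tables is 1140 mm.

Second table starts at x = 2500; first ends at x = 1360; clear span = 2500 − 1360 = 1140 mm.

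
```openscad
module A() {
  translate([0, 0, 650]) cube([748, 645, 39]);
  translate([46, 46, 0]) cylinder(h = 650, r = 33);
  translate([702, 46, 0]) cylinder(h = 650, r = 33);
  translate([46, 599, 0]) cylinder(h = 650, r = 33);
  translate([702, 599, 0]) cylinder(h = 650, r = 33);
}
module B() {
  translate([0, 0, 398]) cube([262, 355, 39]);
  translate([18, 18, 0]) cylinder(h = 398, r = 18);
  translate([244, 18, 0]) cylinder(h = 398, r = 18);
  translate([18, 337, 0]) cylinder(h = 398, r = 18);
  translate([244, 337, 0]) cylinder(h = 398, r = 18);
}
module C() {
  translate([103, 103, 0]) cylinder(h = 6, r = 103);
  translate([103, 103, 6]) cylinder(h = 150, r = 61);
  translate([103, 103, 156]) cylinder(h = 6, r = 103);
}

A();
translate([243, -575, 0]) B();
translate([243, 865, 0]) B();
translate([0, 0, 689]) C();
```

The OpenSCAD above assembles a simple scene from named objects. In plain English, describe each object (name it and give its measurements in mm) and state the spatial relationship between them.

A is a table: top 748 mm (x) × 645 mm (y), 39 mm thick, upper face at z = 689 mm, on four round legs of 66 mm diameter, each leg's bounding box inset 13 mm from the nearest pair of top edges, running from z = 0 to the bottom of the top.

B is a four-legged stool. The seat is a 262×355×39 mm slab whose top surface is at z = 437 mm; four round legs, each 36 mm in diameter, run from the floor (z = 0) to the underside of the seat, each leg's axis is inset half a diameter from the nearest pair of seat edges (so the leg's bounding box is flush with the corner).

C is a spool: two coaxial disc flanges of radius 103 mm and thickness 6 mm, joined by a core cylinder of radius 61 mm and height 150 mm. The lower flange rests on z = 0 and the three cylinders share a vertical axis.

Two stools sit around the table at the −y, +y sides. The spool is on top of the table.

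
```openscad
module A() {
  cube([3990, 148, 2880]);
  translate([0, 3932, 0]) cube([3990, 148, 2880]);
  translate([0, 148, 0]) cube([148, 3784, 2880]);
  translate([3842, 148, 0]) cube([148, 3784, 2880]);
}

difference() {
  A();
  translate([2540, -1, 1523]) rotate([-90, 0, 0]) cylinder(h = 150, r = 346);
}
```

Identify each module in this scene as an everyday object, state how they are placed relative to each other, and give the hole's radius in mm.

The subtracted cylinder has r = 346 mm.

A is a house frame. The house frame has a circular hole through its front wall. The hole's radius is 346 mm.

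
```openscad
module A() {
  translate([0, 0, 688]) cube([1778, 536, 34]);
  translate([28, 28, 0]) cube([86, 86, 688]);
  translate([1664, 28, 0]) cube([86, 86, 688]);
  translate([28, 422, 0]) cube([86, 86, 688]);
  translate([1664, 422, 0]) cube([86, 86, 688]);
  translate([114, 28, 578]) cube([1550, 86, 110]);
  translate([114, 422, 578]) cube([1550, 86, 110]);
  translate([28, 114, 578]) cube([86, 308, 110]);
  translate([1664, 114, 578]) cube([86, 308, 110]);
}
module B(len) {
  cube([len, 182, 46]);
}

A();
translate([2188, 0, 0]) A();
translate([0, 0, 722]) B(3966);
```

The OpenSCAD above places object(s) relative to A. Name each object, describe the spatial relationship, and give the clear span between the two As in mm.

A is a table. B is a beam. A beam spans the tops of two tables. The clear span between the two tables is 410 mm.

Second table starts at x = 2188; first ends at x = 1778; clear span = 2188 − 1778 = 410 mm.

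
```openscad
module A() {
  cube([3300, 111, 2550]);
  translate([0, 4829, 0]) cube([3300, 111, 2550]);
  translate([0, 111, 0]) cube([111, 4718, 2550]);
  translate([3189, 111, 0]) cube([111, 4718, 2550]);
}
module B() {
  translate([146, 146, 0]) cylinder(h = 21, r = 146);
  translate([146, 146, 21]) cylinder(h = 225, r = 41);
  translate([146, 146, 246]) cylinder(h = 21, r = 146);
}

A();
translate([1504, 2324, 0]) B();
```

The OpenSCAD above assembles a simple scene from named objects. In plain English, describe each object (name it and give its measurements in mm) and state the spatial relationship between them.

A is the wall frame of a small rectangular building: four walls, each 2550 mm tall and 111 mm thick, enclosing a footprint 3300 mm (x) by 4940 mm (y) outside-to-outside, with no floor or roof. The front and back walls (the −y and +y sides) span the full width; the two side walls fit between them.

B is a spool: two coaxial disc flanges of radius 146 mm and thickness 21 mm, joined by a core cylinder of radius 41 mm and height 225 mm. The lower flange rests on z = 0 and the three cylinders share a vertical axis.

The spool sits inside the house frame, centred.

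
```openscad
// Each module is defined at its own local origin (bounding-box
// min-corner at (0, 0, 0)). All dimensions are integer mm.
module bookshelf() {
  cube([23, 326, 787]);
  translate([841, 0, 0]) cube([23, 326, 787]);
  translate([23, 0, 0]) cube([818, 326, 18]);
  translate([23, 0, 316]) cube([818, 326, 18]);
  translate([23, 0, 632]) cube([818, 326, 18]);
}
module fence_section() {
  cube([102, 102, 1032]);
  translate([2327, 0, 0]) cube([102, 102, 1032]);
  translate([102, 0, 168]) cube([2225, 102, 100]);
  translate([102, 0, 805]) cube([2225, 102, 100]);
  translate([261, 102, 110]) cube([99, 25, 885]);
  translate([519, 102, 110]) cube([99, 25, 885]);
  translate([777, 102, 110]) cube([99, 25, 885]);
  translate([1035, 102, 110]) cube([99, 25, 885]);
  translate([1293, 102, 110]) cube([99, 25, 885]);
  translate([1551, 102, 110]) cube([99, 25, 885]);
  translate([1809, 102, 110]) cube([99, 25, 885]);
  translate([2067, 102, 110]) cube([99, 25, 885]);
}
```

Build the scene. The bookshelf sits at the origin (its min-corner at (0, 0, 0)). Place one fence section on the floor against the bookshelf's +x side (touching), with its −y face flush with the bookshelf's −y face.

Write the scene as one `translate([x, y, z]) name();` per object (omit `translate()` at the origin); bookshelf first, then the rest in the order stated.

bookshelf();
translate([864, 0, 0]) fence_section();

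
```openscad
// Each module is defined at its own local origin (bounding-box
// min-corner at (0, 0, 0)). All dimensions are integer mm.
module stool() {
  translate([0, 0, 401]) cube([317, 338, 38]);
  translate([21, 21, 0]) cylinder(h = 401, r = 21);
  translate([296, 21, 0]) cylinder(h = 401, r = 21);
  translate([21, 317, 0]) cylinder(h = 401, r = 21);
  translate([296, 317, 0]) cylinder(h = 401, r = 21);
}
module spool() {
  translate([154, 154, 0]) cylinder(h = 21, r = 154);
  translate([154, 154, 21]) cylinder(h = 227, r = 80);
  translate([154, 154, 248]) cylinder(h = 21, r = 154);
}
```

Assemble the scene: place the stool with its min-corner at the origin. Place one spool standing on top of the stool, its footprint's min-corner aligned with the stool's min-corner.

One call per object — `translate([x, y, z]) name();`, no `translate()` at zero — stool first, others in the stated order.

stool();
translate([0, 0, 439]) spool();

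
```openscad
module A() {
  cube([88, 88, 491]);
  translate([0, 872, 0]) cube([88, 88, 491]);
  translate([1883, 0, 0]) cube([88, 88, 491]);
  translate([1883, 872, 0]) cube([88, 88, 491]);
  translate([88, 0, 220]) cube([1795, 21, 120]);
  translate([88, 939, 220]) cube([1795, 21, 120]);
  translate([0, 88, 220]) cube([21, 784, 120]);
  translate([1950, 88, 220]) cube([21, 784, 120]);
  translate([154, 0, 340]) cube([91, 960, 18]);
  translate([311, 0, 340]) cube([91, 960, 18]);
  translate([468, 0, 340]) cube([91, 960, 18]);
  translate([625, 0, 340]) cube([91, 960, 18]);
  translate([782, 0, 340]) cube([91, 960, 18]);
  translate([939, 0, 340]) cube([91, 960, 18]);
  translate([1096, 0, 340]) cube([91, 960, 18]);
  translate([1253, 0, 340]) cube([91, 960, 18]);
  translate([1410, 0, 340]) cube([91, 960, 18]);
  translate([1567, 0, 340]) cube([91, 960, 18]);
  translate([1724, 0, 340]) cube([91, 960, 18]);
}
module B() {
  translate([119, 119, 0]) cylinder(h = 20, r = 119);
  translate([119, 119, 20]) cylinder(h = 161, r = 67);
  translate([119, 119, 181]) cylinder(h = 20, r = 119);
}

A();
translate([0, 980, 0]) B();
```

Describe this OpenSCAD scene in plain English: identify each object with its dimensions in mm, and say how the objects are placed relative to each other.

A is a bed frame 1971 mm long (x) by 960 mm wide (y). Four 88×88 mm corner posts, 491 mm tall, at the corners of the footprint. Four rails of 21 mm thickness and 120 mm height run between adjacent posts with their undersides at z = 220 mm, their outer faces flush with the outside of the frame (the two x-running rails run between the posts' inner faces; the two y-running rails run between the posts' inner faces). 11 slats, each 91 mm wide (x) and 18 mm thick, lie across the top of the two x-running rails, running the full 960 mm width of the frame in y; the slats are evenly spaced along x between the inner faces of the end posts with equal gaps (rounded down to the nearest mm) at the −x end and between each pair — any rounding remainder accumulates at the +x end.

B is a spool: two coaxial disc flanges of radius 119 mm and thickness 20 mm, joined by a core cylinder of radius 67 mm and height 161 mm. The lower flange rests on z = 0 and the three cylinders share a vertical axis.

The spool is on the floor beside the bed frame on its +y side.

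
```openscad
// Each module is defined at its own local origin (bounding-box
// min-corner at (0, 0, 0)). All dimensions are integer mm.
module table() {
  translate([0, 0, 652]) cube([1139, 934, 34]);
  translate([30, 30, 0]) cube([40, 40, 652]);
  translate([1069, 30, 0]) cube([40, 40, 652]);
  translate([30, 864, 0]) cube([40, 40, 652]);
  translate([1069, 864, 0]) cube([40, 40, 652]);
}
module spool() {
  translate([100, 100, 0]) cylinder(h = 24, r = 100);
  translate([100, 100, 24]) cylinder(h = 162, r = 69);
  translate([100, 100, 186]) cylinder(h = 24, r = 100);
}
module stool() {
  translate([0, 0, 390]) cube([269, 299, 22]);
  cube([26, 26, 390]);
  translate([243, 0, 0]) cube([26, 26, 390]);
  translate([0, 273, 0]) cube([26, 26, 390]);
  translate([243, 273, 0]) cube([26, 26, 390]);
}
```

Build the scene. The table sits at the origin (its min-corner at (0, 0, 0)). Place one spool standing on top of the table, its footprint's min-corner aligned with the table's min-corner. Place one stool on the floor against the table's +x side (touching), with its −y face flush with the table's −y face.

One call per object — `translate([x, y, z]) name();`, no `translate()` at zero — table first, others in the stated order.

table();
translate([0, 0, 686]) spool();
translate([1139, 0, 0]) stool();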